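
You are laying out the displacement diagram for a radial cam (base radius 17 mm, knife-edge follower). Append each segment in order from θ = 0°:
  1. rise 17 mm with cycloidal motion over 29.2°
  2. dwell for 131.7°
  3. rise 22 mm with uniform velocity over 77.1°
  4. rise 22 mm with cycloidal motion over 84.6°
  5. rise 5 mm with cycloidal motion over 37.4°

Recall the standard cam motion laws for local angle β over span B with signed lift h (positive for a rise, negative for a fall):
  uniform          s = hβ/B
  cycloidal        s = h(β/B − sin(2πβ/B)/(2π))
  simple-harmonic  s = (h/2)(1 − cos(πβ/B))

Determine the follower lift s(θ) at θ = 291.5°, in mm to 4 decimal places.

seg 1 [0°–29.2°] cycloidal, h=17: full span → s += 17 → s = 17.0000
seg 2 [29.2°–160.9°] dwell: s stays 17.0000
seg 3 [160.9°–238°] uniform, h=22: full span → s += 22 → s = 39.0000
seg 4 [238°–322.6°] cycloidal, h=22: θ=291.5° here. β=53.5, B=84.6. 22·(0.6324 − sin(2π·0.6324)/(2π)) = 16.5006 → s = 55.5006

55.5006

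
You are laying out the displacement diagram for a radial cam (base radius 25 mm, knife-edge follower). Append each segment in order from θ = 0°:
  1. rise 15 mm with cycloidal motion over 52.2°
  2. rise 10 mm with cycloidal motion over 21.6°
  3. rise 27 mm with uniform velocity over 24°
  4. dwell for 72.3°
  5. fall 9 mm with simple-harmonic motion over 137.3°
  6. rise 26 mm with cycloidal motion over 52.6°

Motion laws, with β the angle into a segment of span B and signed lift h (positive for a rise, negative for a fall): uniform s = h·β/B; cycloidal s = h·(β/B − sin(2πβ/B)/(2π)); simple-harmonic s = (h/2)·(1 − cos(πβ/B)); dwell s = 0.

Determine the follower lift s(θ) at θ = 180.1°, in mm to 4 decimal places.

seg 1 [0°–52.2°] cycloidal, h=15: full span → s += 15 → s = 15.0000
seg 2 [52.2°–73.8°] cycloidal, h=10: full span → s += 10 → s = 25.0000
seg 3 [73.8°–97.8°] uniform, h=27: full span → s += 27 → s = 52.0000
seg 4 [97.8°–170.1°] dwell: s stays 52.0000
seg 5 [170.1°–307.4°] simple-harmonic, h=-9: θ=180.1° here. β=10, B=137.3. -9/2·(1 − cos(π·0.0728)) = -0.1173 → s = 51.8827

51.8827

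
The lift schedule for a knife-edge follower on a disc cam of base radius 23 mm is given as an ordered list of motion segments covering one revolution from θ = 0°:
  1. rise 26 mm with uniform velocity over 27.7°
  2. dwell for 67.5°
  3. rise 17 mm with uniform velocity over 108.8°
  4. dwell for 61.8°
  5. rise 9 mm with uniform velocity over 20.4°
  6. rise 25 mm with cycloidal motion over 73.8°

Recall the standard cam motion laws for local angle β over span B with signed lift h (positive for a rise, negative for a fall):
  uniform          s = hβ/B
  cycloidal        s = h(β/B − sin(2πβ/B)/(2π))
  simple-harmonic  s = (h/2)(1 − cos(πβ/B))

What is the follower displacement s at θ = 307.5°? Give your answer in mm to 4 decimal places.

seg 1 [0°–27.7°] uniform, h=26: full span → s += 26 → s = 26.0000
seg 2 [27.7°–95.2°] dwell: s stays 26.0000
seg 3 [95.2°–204°] uniform, h=17: full span → s += 17 → s = 43.0000
seg 4 [204°–265.8°] dwell: s stays 43.0000
seg 5 [265.8°–286.2°] uniform, h=9: full span → s += 9 → s = 52.0000
seg 6 [286.2°–360°] cycloidal, h=25: θ=307.5° here. β=21.3, B=73.8. 25·(0.2886 − sin(2π·0.2886)/(2π)) = 3.3531 → s = 55.3531

55.3531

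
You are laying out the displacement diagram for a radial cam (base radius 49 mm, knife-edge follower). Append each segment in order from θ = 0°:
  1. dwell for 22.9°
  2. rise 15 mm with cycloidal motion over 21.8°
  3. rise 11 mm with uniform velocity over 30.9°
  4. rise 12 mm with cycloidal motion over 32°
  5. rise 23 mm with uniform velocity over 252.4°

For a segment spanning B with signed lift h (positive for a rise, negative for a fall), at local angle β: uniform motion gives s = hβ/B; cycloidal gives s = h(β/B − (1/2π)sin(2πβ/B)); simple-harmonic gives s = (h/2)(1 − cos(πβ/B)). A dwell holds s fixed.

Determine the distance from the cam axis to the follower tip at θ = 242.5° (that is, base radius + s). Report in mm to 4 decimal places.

seg 1 [0°–22.9°] dwell: s stays 0.0000
seg 2 [22.9°–44.7°] cycloidal, h=15: full span → s += 15 → s = 15.0000
seg 3 [44.7°–75.6°] uniform, h=11: full span → s += 11 → s = 26.0000
seg 4 [75.6°–107.6°] cycloidal, h=12: full span → s += 12 → s = 38.0000
seg 5 [107.6°–360°] uniform, h=23: θ=242.5° here. β=134.9, B=252.4. 23·134.9/252.4 = 12.2928 → s = 50.2928
radial distance = base radius + s = 49 + 50.2928 = 99.2928

99.2928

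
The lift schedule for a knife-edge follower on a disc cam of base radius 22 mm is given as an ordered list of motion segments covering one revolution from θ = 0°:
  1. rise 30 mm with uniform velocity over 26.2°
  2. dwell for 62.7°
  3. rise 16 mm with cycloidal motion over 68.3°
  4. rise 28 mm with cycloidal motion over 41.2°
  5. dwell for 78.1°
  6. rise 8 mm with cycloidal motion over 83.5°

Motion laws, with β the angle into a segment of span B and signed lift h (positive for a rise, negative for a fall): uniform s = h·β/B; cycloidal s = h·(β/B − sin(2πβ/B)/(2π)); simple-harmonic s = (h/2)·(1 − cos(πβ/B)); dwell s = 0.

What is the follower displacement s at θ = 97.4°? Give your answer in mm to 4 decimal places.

seg 1 [0°–26.2°] uniform, h=30: full span → s += 30 → s = 30.0000
seg 2 [26.2°–88.9°] dwell: s stays 30.0000
seg 3 [88.9°–157.2°] cycloidal, h=16: θ=97.4° here. β=8.5, B=68.3. 16·(0.1245 − sin(2π·0.1245)/(2π)) = 0.1968 → s = 30.1968

30.1968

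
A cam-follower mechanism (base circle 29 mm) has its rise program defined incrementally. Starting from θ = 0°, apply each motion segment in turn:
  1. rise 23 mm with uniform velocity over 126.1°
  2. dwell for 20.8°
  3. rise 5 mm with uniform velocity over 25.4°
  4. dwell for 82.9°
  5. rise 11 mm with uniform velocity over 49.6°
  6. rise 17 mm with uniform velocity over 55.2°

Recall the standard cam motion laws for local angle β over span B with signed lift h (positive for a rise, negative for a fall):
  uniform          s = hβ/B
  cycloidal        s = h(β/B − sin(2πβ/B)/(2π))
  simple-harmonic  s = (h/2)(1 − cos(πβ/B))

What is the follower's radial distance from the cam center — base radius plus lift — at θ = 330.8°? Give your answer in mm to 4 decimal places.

seg 1 [0°–126.1°] uniform, h=23: full span → s += 23 → s = 23.0000
seg 2 [126.1°–146.9°] dwell: s stays 23.0000
seg 3 [146.9°–172.3°] uniform, h=5: full span → s += 5 → s = 28.0000
seg 4 [172.3°–255.2°] dwell: s stays 28.0000
seg 5 [255.2°–304.8°] uniform, h=11: full span → s += 11 → s = 39.0000
seg 6 [304.8°–360°] uniform, h=17: θ=330.8° here. β=26, B=55.2. 17·26/55.2 = 8.0072 → s = 47.0072
radial distance = base radius + s = 29 + 47.0072 = 76.0072

76.0072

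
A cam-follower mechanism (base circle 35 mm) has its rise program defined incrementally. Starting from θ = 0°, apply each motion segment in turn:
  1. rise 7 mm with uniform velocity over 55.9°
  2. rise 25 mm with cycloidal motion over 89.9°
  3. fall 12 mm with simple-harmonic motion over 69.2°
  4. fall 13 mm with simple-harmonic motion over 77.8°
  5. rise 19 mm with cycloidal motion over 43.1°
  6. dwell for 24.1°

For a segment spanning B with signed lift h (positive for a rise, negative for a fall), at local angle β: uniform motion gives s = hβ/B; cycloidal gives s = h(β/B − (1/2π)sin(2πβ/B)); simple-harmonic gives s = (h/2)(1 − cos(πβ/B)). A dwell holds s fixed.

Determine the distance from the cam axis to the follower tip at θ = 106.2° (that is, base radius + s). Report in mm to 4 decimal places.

seg 1 [0°–55.9°] uniform, h=7: full span → s += 7 → s = 7.0000
seg 2 [55.9°–145.8°] cycloidal, h=25: θ=106.2° here. β=50.3, B=89.9. 25·(0.5595 − sin(2π·0.5595)/(2π)) = 15.4411 → s = 22.4411
radial distance = base radius + s = 35 + 22.4411 = 57.4411

57.4411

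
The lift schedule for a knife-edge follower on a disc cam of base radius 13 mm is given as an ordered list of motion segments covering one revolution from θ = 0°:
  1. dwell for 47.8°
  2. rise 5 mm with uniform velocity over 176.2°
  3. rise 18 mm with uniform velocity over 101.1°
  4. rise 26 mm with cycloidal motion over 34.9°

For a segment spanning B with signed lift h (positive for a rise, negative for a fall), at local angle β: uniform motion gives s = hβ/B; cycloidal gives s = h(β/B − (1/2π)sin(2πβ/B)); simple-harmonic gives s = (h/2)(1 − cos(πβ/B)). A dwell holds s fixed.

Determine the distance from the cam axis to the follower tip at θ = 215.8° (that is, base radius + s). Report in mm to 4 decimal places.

seg 1 [0°–47.8°] dwell: s stays 0.0000
seg 2 [47.8°–224°] uniform, h=5: θ=215.8° here. β=168, B=176.2. 5·168/176.2 = 4.7673 → s = 4.7673
radial distance = base radius + s = 13 + 4.7673 = 17.7673

17.7673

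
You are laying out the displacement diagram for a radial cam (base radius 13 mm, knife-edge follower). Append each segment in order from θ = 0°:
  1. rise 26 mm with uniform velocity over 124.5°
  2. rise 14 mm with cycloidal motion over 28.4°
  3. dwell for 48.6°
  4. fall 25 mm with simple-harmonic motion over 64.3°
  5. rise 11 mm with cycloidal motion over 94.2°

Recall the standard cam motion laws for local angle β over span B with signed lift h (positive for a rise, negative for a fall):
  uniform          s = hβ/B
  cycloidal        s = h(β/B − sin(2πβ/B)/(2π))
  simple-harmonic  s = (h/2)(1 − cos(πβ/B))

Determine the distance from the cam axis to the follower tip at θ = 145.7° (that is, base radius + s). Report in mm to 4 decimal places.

seg 1 [0°–124.5°] uniform, h=26: full span → s += 26 → s = 26.0000
seg 2 [124.5°–152.9°] cycloidal, h=14: θ=145.7° here. β=21.2, B=28.4. 14·(0.7465 − sin(2π·0.7465)/(2π)) = 12.6783 → s = 38.6783
radial distance = base radius + s = 13 + 38.6783 = 51.6783

51.6783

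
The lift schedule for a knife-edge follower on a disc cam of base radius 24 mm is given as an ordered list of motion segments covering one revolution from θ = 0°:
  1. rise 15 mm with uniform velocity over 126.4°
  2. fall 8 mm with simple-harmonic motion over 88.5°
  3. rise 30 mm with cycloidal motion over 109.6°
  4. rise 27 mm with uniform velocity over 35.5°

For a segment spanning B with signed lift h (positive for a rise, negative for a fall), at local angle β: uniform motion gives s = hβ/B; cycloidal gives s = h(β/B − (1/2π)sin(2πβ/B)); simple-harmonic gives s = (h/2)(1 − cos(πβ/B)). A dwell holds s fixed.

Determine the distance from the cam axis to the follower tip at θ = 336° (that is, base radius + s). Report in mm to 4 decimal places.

seg 1 [0°–126.4°] uniform, h=15: full span → s += 15 → s = 15.0000
seg 2 [126.4°–214.9°] simple-harmonic, h=-8: full span → s += -8 → s = 7.0000
seg 3 [214.9°–324.5°] cycloidal, h=30: full span → s += 30 → s = 37.0000
seg 4 [324.5°–360°] uniform, h=27: θ=336° here. β=11.5, B=35.5. 27·11.5/35.5 = 8.7465 → s = 45.7465
radial distance = base radius + s = 24 + 45.7465 = 69.7465

69.7465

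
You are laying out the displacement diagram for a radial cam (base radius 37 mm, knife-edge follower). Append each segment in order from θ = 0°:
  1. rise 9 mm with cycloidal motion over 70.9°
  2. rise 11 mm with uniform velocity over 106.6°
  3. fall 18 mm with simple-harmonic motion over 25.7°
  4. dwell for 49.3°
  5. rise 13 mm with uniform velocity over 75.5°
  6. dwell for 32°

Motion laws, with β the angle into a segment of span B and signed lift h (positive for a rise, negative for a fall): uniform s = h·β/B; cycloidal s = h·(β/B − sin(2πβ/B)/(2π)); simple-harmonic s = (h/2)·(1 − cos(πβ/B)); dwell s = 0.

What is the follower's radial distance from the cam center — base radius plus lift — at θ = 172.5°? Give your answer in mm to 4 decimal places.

seg 1 [0°–70.9°] cycloidal, h=9: full span → s += 9 → s = 9.0000
seg 2 [70.9°–177.5°] uniform, h=11: θ=172.5° here. β=101.6, B=106.6. 11·101.6/106.6 = 10.4841 → s = 19.4841
radial distance = base radius + s = 37 + 19.4841 = 56.4841

56.4841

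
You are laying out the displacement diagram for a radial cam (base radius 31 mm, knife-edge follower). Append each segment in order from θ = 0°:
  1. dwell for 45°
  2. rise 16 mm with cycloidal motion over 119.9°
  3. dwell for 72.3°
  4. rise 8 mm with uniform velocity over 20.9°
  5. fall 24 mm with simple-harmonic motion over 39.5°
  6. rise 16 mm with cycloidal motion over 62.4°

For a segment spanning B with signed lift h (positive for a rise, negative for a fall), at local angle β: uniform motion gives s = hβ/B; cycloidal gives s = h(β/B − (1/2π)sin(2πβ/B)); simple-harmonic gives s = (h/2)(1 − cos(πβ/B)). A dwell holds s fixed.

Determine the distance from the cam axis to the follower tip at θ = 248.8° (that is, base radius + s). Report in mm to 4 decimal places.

seg 1 [0°–45°] dwell: s stays 0.0000
seg 2 [45°–164.9°] cycloidal, h=16: full span → s += 16 → s = 16.0000
seg 3 [164.9°–237.2°] dwell: s stays 16.0000
seg 4 [237.2°–258.1°] uniform, h=8: θ=248.8° here. β=11.6, B=20.9. 8·11.6/20.9 = 4.4402 → s = 20.4402
radial distance = base radius + s = 31 + 20.4402 = 51.4402

51.4402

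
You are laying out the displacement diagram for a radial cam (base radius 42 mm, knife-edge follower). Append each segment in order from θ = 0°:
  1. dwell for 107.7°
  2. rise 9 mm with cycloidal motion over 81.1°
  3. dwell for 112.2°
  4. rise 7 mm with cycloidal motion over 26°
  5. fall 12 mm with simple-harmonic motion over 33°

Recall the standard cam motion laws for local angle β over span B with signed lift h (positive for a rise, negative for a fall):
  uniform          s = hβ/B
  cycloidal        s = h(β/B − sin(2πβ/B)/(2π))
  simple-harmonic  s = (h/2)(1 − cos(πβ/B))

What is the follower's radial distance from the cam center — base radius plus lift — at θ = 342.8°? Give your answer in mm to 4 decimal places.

seg 1 [0°–107.7°] dwell: s stays 0.0000
seg 2 [107.7°–188.8°] cycloidal, h=9: full span → s += 9 → s = 9.0000
seg 3 [188.8°–301°] dwell: s stays 9.0000
seg 4 [301°–327°] cycloidal, h=7: full span → s += 7 → s = 16.0000
seg 5 [327°–360°] simple-harmonic, h=-12: θ=342.8° here. β=15.8, B=33. -12/2·(1 − cos(π·0.4788)) = -5.6005 → s = 10.3995
radial distance = base radius + s = 42 + 10.3995 = 52.3995

52.3995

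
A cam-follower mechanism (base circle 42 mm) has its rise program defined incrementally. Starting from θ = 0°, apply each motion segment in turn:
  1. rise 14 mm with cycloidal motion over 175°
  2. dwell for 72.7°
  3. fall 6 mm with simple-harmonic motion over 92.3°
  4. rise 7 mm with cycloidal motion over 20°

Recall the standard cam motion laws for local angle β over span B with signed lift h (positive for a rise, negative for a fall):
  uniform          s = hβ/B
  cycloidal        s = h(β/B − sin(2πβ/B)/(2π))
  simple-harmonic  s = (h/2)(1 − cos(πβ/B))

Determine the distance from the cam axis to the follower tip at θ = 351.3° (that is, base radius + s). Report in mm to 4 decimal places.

seg 1 [0°–175°] cycloidal, h=14: full span → s += 14 → s = 14.0000
seg 2 [175°–247.7°] dwell: s stays 14.0000
seg 3 [247.7°–340°] simple-harmonic, h=-6: full span → s += -6 → s = 8.0000
seg 4 [340°–360°] cycloidal, h=7: θ=351.3° here. β=11.3, B=20. 7·(0.5650 − sin(2π·0.5650)/(2π)) = 4.3975 → s = 12.3975
radial distance = base radius + s = 42 + 12.3975 = 54.3975

54.3975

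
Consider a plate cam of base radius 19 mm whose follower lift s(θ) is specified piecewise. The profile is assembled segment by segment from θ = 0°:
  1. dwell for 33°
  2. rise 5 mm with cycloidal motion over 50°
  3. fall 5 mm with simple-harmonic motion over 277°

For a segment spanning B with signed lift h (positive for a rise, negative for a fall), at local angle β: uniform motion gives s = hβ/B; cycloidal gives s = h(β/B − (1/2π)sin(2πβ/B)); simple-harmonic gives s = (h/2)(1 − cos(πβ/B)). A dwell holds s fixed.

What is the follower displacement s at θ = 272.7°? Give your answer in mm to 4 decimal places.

seg 1 [0°–33°] dwell: s stays 0.0000
seg 2 [33°–83°] cycloidal, h=5: full span → s += 5 → s = 5.0000
seg 3 [83°–360°] simple-harmonic, h=-5: θ=272.7° here. β=189.7, B=277. -5/2·(1 − cos(π·0.6848)) = -3.8715 → s = 1.1285

1.1285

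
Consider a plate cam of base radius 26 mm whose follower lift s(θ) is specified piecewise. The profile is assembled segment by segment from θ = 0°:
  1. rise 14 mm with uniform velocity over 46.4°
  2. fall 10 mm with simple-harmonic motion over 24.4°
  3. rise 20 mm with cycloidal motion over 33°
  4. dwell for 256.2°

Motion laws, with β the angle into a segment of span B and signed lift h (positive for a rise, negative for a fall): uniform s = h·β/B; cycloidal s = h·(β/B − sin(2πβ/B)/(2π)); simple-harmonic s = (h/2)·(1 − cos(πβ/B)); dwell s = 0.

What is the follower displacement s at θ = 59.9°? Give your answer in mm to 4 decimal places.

seg 1 [0°–46.4°] uniform, h=14: full span → s += 14 → s = 14.0000
seg 2 [46.4°–70.8°] simple-harmonic, h=-10: θ=59.9° here. β=13.5, B=24.4. -10/2·(1 − cos(π·0.5533)) = -5.8330 → s = 8.1670

8.1670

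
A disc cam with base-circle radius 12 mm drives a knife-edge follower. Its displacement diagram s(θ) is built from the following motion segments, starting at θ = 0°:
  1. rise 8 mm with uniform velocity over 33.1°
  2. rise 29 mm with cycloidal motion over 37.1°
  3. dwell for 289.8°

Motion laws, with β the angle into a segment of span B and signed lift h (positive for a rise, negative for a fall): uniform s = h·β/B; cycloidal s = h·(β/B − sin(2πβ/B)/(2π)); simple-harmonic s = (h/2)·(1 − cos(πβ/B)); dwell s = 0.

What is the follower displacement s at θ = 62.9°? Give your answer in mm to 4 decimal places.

seg 1 [0°–33.1°] uniform, h=8: full span → s += 8 → s = 8.0000
seg 2 [33.1°–70.2°] cycloidal, h=29: θ=62.9° here. β=29.8, B=37.1. 29·(0.8032 − sin(2π·0.8032)/(2π)) = 27.6535 → s = 35.6535

35.6535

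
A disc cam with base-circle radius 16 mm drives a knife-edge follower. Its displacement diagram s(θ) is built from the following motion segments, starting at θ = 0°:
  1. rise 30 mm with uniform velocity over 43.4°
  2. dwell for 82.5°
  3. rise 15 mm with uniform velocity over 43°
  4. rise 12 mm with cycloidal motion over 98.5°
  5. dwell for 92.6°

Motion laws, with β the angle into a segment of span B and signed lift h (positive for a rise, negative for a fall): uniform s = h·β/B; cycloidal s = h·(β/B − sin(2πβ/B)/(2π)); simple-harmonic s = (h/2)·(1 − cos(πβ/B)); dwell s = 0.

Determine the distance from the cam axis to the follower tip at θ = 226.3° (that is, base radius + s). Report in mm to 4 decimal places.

seg 1 [0°–43.4°] uniform, h=30: full span → s += 30 → s = 30.0000
seg 2 [43.4°–125.9°] dwell: s stays 30.0000
seg 3 [125.9°–168.9°] uniform, h=15: full span → s += 15 → s = 45.0000
seg 4 [168.9°–267.4°] cycloidal, h=12: θ=226.3° here. β=57.4, B=98.5. 12·(0.5827 − sin(2π·0.5827)/(2π)) = 7.9417 → s = 52.9417
radial distance = base radius + s = 16 + 52.9417 = 68.9417

68.9417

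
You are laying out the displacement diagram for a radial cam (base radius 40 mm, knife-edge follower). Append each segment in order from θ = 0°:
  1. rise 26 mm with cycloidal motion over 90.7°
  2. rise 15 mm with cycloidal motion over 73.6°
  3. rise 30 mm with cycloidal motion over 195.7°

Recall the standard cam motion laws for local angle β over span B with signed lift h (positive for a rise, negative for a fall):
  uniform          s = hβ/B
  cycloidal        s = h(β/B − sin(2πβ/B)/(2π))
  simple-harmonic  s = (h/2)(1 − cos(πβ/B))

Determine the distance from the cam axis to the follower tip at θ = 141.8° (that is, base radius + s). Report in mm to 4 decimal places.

seg 1 [0°–90.7°] cycloidal, h=26: full span → s += 26 → s = 26.0000
seg 2 [90.7°–164.3°] cycloidal, h=15: θ=141.8° here. β=51.1, B=73.6. 15·(0.6943 − sin(2π·0.6943)/(2π)) = 12.6570 → s = 38.6570
radial distance = base radius + s = 40 + 38.6570 = 78.6570

78.6570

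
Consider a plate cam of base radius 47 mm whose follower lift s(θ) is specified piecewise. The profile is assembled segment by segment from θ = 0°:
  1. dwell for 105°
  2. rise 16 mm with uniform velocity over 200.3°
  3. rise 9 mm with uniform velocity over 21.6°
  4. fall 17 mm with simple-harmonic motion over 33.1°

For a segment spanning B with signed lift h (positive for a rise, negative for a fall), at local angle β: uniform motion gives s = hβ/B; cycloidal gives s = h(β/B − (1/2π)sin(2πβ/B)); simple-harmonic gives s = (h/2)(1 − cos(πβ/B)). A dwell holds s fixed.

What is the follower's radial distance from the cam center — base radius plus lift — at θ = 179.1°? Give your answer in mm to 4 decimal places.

seg 1 [0°–105°] dwell: s stays 0.0000
seg 2 [105°–305.3°] uniform, h=16: θ=179.1° here. β=74.1, B=200.3. 16·74.1/200.3 = 5.9191 → s = 5.9191
radial distance = base radius + s = 47 + 5.9191 = 52.9191

52.9191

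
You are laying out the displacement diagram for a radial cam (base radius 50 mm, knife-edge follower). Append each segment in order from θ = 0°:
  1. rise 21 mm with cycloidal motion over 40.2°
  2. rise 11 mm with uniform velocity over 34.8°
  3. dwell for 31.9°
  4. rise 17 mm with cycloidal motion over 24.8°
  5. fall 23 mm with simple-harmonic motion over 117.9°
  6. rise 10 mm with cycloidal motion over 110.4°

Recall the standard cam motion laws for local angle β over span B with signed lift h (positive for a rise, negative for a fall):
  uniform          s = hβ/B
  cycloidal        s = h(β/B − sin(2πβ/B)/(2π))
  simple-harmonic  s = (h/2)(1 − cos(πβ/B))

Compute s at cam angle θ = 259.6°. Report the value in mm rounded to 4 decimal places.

seg 1 [0°–40.2°] cycloidal, h=21: full span → s += 21 → s = 21.0000
seg 2 [40.2°–75°] uniform, h=11: full span → s += 11 → s = 32.0000
seg 3 [75°–106.9°] dwell: s stays 32.0000
seg 4 [106.9°–131.7°] cycloidal, h=17: full span → s += 17 → s = 49.0000
seg 5 [131.7°–249.6°] simple-harmonic, h=-23: full span → s += -23 → s = 26.0000
seg 6 [249.6°–360°] cycloidal, h=10: θ=259.6° here. β=10, B=110.4. 10·(0.0906 − sin(2π·0.0906)/(2π)) = 0.0481 → s = 26.0481

26.0481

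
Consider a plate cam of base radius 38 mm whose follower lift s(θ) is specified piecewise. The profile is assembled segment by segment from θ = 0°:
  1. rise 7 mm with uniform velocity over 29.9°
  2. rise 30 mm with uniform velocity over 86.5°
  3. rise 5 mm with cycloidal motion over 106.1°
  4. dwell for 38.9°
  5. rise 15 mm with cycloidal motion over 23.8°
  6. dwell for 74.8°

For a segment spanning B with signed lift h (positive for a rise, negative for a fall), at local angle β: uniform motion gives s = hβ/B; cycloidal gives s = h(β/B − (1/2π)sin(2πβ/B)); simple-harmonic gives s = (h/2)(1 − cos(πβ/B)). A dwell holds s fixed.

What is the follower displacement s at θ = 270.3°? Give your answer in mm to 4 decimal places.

seg 1 [0°–29.9°] uniform, h=7: full span → s += 7 → s = 7.0000
seg 2 [29.9°–116.4°] uniform, h=30: full span → s += 30 → s = 37.0000
seg 3 [116.4°–222.5°] cycloidal, h=5: full span → s += 5 → s = 42.0000
seg 4 [222.5°–261.4°] dwell: s stays 42.0000
seg 5 [261.4°–285.2°] cycloidal, h=15: θ=270.3° here. β=8.9, B=23.8. 15·(0.3739 − sin(2π·0.3739)/(2π)) = 3.9100 → s = 45.9100

45.9100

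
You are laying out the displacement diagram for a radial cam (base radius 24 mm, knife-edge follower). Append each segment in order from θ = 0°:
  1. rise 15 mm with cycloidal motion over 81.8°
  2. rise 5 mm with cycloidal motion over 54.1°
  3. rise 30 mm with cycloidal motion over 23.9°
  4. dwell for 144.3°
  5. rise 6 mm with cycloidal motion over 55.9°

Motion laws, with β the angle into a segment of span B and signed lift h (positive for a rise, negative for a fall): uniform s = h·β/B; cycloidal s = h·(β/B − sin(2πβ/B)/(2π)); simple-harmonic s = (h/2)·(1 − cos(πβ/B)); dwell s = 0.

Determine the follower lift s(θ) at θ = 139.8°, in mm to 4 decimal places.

seg 1 [0°–81.8°] cycloidal, h=15: full span → s += 15 → s = 15.0000
seg 2 [81.8°–135.9°] cycloidal, h=5: full span → s += 5 → s = 20.0000
seg 3 [135.9°–159.8°] cycloidal, h=30: θ=139.8° here. β=3.9, B=23.9. 30·(0.1632 − sin(2π·0.1632)/(2π)) = 0.8137 → s = 20.8137

20.8137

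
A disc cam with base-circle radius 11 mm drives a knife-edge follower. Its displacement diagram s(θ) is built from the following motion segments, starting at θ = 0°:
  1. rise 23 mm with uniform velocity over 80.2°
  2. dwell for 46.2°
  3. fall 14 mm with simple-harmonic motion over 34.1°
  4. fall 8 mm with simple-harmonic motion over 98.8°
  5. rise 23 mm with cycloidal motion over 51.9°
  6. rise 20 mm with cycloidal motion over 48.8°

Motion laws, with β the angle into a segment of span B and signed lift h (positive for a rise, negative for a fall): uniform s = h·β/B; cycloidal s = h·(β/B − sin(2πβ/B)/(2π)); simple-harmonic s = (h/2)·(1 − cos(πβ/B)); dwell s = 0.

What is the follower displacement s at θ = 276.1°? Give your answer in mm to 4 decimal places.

seg 1 [0°–80.2°] uniform, h=23: full span → s += 23 → s = 23.0000
seg 2 [80.2°–126.4°] dwell: s stays 23.0000
seg 3 [126.4°–160.5°] simple-harmonic, h=-14: full span → s += -14 → s = 9.0000
seg 4 [160.5°–259.3°] simple-harmonic, h=-8: full span → s += -8 → s = 1.0000
seg 5 [259.3°–311.2°] cycloidal, h=23: θ=276.1° here. β=16.8, B=51.9. 23·(0.3237 − sin(2π·0.3237)/(2π)) = 4.1700 → s = 5.1700

5.1700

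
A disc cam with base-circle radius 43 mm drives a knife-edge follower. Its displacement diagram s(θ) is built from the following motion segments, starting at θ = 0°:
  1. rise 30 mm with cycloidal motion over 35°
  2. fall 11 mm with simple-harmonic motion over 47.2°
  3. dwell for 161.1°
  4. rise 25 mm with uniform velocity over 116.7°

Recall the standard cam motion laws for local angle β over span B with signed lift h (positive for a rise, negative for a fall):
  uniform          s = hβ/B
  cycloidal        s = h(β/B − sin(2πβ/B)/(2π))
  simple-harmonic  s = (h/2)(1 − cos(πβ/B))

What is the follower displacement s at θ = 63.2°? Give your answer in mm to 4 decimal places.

seg 1 [0°–35°] cycloidal, h=30: full span → s += 30 → s = 30.0000
seg 2 [35°–82.2°] simple-harmonic, h=-11: θ=63.2° here. β=28.2, B=47.2. -11/2·(1 − cos(π·0.5975)) = -7.1578 → s = 22.8422

22.8422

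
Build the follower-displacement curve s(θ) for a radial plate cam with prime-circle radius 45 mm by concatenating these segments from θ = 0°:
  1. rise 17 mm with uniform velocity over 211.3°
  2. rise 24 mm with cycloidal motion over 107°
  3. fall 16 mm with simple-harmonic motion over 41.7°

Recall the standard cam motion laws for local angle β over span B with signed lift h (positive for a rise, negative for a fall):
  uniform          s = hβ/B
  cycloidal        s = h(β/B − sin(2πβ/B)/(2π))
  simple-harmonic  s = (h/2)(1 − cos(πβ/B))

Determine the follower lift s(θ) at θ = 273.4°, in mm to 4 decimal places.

seg 1 [0°–211.3°] uniform, h=17: full span → s += 17 → s = 17.0000
seg 2 [211.3°–318.3°] cycloidal, h=24: θ=273.4° here. β=62.1, B=107. 24·(0.5804 − sin(2π·0.5804)/(2π)) = 15.7770 → s = 32.7770

32.7770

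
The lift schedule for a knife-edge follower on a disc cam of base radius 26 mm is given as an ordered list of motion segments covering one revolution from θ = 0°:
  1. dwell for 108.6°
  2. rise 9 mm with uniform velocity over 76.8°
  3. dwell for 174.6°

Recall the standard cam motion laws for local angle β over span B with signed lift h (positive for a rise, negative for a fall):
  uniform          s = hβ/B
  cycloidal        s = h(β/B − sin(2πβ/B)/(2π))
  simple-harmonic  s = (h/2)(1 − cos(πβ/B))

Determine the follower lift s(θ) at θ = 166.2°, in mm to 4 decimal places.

seg 1 [0°–108.6°] dwell: s stays 0.0000
seg 2 [108.6°–185.4°] uniform, h=9: θ=166.2° here. β=57.6, B=76.8. 9·57.6/76.8 = 6.7500 → s = 6.7500

6.7500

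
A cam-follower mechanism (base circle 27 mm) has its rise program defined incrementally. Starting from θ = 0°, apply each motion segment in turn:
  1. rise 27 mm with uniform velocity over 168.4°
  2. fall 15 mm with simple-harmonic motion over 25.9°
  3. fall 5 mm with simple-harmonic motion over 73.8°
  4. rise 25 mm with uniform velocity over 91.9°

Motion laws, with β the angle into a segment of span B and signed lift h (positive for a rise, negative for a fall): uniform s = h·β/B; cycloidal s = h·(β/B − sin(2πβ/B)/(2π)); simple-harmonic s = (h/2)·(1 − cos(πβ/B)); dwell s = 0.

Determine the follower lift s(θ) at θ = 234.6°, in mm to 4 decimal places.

seg 1 [0°–168.4°] uniform, h=27: full span → s += 27 → s = 27.0000
seg 2 [168.4°–194.3°] simple-harmonic, h=-15: full span → s += -15 → s = 12.0000
seg 3 [194.3°–268.1°] simple-harmonic, h=-5: θ=234.6° here. β=40.3, B=73.8. -5/2·(1 − cos(π·0.5461)) = -2.8606 → s = 9.1394

9.1394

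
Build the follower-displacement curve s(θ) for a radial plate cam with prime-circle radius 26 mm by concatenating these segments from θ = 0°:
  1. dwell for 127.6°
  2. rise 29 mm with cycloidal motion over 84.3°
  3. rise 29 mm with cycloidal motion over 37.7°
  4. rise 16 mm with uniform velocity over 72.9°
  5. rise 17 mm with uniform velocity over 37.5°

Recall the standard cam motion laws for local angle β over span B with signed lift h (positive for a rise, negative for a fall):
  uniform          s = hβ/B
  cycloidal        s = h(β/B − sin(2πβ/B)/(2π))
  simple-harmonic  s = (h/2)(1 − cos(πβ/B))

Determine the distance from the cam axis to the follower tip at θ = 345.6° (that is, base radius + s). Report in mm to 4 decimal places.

seg 1 [0°–127.6°] dwell: s stays 0.0000
seg 2 [127.6°–211.9°] cycloidal, h=29: full span → s += 29 → s = 29.0000
seg 3 [211.9°–249.6°] cycloidal, h=29: full span → s += 29 → s = 58.0000
seg 4 [249.6°–322.5°] uniform, h=16: full span → s += 16 → s = 74.0000
seg 5 [322.5°–360°] uniform, h=17: θ=345.6° here. β=23.1, B=37.5. 17·23.1/37.5 = 10.4720 → s = 84.4720
radial distance = base radius + s = 26 + 84.4720 = 110.4720

110.4720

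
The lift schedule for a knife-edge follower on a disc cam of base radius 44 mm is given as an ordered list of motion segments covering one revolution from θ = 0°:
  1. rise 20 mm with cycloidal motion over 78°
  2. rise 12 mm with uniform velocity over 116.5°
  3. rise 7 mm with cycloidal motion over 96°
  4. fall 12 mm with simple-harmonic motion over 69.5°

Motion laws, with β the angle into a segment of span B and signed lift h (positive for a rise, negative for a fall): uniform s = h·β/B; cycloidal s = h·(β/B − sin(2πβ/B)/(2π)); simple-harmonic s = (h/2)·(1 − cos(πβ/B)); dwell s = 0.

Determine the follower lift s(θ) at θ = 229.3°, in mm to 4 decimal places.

seg 1 [0°–78°] cycloidal, h=20: full span → s += 20 → s = 20.0000
seg 2 [78°–194.5°] uniform, h=12: full span → s += 12 → s = 32.0000
seg 3 [194.5°–290.5°] cycloidal, h=7: θ=229.3° here. β=34.8, B=96. 7·(0.3625 − sin(2π·0.3625)/(2π)) = 1.6903 → s = 33.6903

33.6903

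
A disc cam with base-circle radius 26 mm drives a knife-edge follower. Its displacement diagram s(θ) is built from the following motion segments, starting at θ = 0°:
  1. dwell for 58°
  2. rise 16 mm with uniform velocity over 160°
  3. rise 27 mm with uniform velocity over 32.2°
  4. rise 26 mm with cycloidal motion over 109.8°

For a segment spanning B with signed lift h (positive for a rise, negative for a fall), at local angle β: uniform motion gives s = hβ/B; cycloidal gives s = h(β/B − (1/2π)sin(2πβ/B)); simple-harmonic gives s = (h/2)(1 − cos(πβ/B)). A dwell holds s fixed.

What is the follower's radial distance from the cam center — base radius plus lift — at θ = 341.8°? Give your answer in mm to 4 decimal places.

seg 1 [0°–58°] dwell: s stays 0.0000
seg 2 [58°–218°] uniform, h=16: full span → s += 16 → s = 16.0000
seg 3 [218°–250.2°] uniform, h=27: full span → s += 27 → s = 43.0000
seg 4 [250.2°–360°] cycloidal, h=26: θ=341.8° here. β=91.6, B=109.8. 26·(0.8342 − sin(2π·0.8342)/(2π)) = 25.2621 → s = 68.2621
radial distance = base radius + s = 26 + 68.2621 = 94.2621

94.2621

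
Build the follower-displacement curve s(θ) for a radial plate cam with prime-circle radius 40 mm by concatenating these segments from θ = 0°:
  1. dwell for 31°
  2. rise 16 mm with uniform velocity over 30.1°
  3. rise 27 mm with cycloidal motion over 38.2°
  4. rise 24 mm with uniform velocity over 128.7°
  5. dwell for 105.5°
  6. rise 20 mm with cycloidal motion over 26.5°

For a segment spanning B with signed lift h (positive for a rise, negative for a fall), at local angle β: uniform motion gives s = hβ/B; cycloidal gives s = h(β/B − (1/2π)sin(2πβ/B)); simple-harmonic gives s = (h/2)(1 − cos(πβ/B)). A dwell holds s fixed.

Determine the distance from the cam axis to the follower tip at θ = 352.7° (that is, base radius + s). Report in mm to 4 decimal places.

seg 1 [0°–31°] dwell: s stays 0.0000
seg 2 [31°–61.1°] uniform, h=16: full span → s += 16 → s = 16.0000
seg 3 [61.1°–99.3°] cycloidal, h=27: full span → s += 27 → s = 43.0000
seg 4 [99.3°–228°] uniform, h=24: full span → s += 24 → s = 67.0000
seg 5 [228°–333.5°] dwell: s stays 67.0000
seg 6 [333.5°–360°] cycloidal, h=20: θ=352.7° here. β=19.2, B=26.5. 20·(0.7245 − sin(2π·0.7245)/(2π)) = 17.6330 → s = 84.6330
radial distance = base radius + s = 40 + 84.6330 = 124.6330

124.6330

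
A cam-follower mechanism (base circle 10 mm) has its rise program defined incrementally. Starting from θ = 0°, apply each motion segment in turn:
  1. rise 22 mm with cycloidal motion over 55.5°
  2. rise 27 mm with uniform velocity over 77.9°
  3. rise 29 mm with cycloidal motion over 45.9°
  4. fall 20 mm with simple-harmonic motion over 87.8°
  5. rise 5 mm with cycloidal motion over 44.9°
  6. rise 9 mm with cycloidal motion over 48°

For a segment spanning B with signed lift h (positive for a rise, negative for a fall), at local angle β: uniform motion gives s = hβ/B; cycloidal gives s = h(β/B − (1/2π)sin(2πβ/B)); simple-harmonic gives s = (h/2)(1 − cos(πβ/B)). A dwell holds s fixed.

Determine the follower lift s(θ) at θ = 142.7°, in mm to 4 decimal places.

seg 1 [0°–55.5°] cycloidal, h=22: full span → s += 22 → s = 22.0000
seg 2 [55.5°–133.4°] uniform, h=27: full span → s += 27 → s = 49.0000
seg 3 [133.4°–179.3°] cycloidal, h=29: θ=142.7° here. β=9.3, B=45.9. 29·(0.2026 − sin(2π·0.2026)/(2π)) = 1.4634 → s = 50.4634

50.4634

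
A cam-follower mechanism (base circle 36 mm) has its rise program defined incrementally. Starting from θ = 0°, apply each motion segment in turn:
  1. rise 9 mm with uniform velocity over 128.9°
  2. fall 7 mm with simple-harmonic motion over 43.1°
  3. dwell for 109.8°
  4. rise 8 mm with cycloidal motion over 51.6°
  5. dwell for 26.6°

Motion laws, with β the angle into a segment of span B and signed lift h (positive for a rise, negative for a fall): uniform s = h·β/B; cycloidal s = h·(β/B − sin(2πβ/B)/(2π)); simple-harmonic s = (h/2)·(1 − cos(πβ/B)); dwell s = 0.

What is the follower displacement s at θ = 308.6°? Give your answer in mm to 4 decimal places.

seg 1 [0°–128.9°] uniform, h=9: full span → s += 9 → s = 9.0000
seg 2 [128.9°–172°] simple-harmonic, h=-7: full span → s += -7 → s = 2.0000
seg 3 [172°–281.8°] dwell: s stays 2.0000
seg 4 [281.8°–333.4°] cycloidal, h=8: θ=308.6° here. β=26.8, B=51.6. 8·(0.5194 − sin(2π·0.5194)/(2π)) = 4.3097 → s = 6.3097

6.3097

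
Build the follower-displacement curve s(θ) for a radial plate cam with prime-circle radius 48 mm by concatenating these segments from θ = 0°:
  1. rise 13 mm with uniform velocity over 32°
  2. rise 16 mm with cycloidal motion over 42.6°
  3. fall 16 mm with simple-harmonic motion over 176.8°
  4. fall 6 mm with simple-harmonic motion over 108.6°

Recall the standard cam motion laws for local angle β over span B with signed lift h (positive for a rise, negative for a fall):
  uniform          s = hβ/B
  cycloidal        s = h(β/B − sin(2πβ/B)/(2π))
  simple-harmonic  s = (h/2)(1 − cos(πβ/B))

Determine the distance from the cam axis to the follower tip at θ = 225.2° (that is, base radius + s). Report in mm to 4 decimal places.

seg 1 [0°–32°] uniform, h=13: full span → s += 13 → s = 13.0000
seg 2 [32°–74.6°] cycloidal, h=16: full span → s += 16 → s = 29.0000
seg 3 [74.6°–251.4°] simple-harmonic, h=-16: θ=225.2° here. β=150.6, B=176.8. -16/2·(1 − cos(π·0.8518)) = -15.1486 → s = 13.8514
radial distance = base radius + s = 48 + 13.8514 = 61.8514

61.8514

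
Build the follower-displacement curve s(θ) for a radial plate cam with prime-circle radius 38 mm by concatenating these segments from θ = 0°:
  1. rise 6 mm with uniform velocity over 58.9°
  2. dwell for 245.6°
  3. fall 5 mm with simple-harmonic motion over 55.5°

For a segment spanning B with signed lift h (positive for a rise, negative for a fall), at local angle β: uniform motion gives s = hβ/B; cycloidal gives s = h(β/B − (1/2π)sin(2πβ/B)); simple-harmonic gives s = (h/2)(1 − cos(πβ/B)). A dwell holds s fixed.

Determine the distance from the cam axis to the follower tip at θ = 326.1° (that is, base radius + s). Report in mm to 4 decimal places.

seg 1 [0°–58.9°] uniform, h=6: full span → s += 6 → s = 6.0000
seg 2 [58.9°–304.5°] dwell: s stays 6.0000
seg 3 [304.5°–360°] simple-harmonic, h=-5: θ=326.1° here. β=21.6, B=55.5. -5/2·(1 − cos(π·0.3892)) = -1.6472 → s = 4.3528
radial distance = base radius + s = 38 + 4.3528 = 42.3528

42.3528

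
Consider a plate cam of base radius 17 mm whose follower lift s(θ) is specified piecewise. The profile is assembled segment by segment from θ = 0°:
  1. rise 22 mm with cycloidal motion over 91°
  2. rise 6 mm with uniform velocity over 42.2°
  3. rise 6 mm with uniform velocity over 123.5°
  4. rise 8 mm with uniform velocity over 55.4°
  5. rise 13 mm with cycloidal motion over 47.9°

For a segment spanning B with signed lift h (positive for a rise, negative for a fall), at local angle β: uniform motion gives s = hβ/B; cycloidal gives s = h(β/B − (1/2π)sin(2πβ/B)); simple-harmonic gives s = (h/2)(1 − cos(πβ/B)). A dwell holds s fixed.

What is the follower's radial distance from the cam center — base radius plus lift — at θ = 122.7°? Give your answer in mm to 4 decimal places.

seg 1 [0°–91°] cycloidal, h=22: full span → s += 22 → s = 22.0000
seg 2 [91°–133.2°] uniform, h=6: θ=122.7° here. β=31.7, B=42.2. 6·31.7/42.2 = 4.5071 → s = 26.5071
radial distance = base radius + s = 17 + 26.5071 = 43.5071

43.5071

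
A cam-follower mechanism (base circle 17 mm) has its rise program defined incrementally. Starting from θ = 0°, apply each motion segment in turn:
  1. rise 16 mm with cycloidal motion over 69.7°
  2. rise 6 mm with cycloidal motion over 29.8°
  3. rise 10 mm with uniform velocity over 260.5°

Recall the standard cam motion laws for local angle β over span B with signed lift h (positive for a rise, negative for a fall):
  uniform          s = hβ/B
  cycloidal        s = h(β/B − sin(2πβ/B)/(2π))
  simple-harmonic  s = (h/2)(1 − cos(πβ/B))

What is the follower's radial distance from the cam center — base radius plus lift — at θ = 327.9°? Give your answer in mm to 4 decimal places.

seg 1 [0°–69.7°] cycloidal, h=16: full span → s += 16 → s = 16.0000
seg 2 [69.7°–99.5°] cycloidal, h=6: full span → s += 6 → s = 22.0000
seg 3 [99.5°–360°] uniform, h=10: θ=327.9° here. β=228.4, B=260.5. 10·228.4/260.5 = 8.7678 → s = 30.7678
radial distance = base radius + s = 17 + 30.7678 = 47.7678

47.7678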